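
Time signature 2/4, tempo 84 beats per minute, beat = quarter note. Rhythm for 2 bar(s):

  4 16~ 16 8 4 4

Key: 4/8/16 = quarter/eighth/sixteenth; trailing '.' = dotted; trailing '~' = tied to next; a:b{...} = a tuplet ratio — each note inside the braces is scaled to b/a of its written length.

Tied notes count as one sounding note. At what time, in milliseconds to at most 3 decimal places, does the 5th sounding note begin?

1. 0.0ms @ 0 + 714.286ms (1)
2. 714.286ms @ 1 + 357.143ms (1/2)
3. 1071.429ms @ 3/2 + 357.143ms (1/2)
4. 1428.571ms @ 2 + 714.286ms (1)
5. 2142.857ms @ 3 + 714.286ms (1)

note 5 onset = 3b = 2142.857ms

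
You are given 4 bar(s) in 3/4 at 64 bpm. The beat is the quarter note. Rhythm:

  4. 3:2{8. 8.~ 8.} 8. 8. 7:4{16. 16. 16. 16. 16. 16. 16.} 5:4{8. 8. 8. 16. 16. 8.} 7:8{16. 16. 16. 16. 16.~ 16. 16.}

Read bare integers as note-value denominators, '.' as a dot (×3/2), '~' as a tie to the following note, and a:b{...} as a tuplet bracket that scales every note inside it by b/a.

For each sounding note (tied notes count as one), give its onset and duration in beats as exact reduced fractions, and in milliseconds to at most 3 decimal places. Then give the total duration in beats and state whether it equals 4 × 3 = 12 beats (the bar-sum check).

1) 0.0ms=0b +1406.25ms=3/2b
2) 1406.25ms=3/2b +468.75ms=1/2b
3) 1875.0ms=2b +937.5ms=1b
4) 2812.5ms=3b +703.125ms=3/4b
5) 3515.625ms=15/4b +703.125ms=3/4b
6) 4218.75ms=9/2b +200.893ms=3/14b
7) 4419.643ms=33/7b +200.893ms=3/14b
8) 4620.536ms=69/14b +200.893ms=3/14b
9) 4821.429ms=36/7b +200.893ms=3/14b
10) 5022.321ms=75/14b +200.893ms=3/14b
11) 5223.214ms=39/7b +200.893ms=3/14b
12) 5424.107ms=81/14b +200.893ms=3/14b
13) 5625.0ms=6b +562.5ms=3/5b
14) 6187.5ms=33/5b +562.5ms=3/5b
15) 6750.0ms=36/5b +562.5ms=3/5b
16) 7312.5ms=39/5b +281.25ms=3/10b
17) 7593.75ms=81/10b +281.25ms=3/10b
18) 7875.0ms=42/5b +562.5ms=3/5b
19) 8437.5ms=9b +401.786ms=3/7b
20) 8839.286ms=66/7b +401.786ms=3/7b
21) 9241.071ms=69/7b +401.786ms=3/7b
22) 9642.857ms=72/7b +401.786ms=3/7b
23) 10044.643ms=75/7b +803.571ms=6/7b
24) 10848.214ms=81/7b +401.786ms=3/7b
Σ=12b of 12 (64bpm 3/4) — PASS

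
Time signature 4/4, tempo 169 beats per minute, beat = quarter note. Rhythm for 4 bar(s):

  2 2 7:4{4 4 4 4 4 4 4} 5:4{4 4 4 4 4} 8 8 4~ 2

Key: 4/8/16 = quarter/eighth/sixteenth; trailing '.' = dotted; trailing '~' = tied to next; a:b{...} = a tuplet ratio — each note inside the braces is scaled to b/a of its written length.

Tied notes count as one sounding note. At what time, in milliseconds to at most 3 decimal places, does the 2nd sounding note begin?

note 2 onset = 2b = 710.059ms

1. 0.0ms @ 0 + 710.059ms (2)
2. 710.059ms @ 2 + 710.059ms (2)
3. 1420.118ms @ 4 + 202.874ms (4/7)
4. 1622.992ms @ 32/7 + 202.874ms (4/7)
5. 1825.866ms @ 36/7 + 202.874ms (4/7)
6. 2028.74ms @ 40/7 + 202.874ms (4/7)
7. 2231.615ms @ 44/7 + 202.874ms (4/7)
8. 2434.489ms @ 48/7 + 202.874ms (4/7)
9. 2637.363ms @ 52/7 + 202.874ms (4/7)
10. 2840.237ms @ 8 + 284.024ms (4/5)
11. 3124.26ms @ 44/5 + 284.024ms (4/5)
12. 3408.284ms @ 48/5 + 284.024ms (4/5)
13. 3692.308ms @ 52/5 + 284.024ms (4/5)
14. 3976.331ms @ 56/5 + 284.024ms (4/5)
15. 4260.355ms @ 12 + 177.515ms (1/2)
16. 4437.87ms @ 25/2 + 177.515ms (1/2)
17. 4615.385ms @ 13 + 1065.089ms (3)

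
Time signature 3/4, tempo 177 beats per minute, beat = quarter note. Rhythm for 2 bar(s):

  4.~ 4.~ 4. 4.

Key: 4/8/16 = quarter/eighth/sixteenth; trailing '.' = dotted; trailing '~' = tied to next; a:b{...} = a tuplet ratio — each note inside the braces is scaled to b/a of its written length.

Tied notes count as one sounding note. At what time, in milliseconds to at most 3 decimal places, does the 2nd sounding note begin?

1. 0.0ms @ 0 + 1525.424ms (9/2)
2. 1525.424ms @ 9/2 + 508.475ms (3/2)

note 2 onset = 9/2b = 1525.424ms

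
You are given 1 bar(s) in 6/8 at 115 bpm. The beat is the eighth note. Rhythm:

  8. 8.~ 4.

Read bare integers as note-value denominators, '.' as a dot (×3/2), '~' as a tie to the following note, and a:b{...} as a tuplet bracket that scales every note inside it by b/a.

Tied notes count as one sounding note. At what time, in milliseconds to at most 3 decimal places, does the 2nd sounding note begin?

1. 0.0ms @ 0 + 782.609ms (3/2)
2. 782.609ms @ 3/2 + 2347.826ms (9/2)

note 2 onset = 3/2b = 782.609ms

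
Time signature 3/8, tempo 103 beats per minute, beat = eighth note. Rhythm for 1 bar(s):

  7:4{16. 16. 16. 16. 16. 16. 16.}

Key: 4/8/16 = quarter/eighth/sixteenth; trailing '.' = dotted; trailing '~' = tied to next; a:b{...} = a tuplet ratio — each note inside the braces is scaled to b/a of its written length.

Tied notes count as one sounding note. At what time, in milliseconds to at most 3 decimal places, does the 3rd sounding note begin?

note 3 onset = 6/7b = 499.307ms

1. 0.0ms @ 0 + 249.653ms (3/7)
2. 249.653ms @ 3/7 + 249.653ms (3/7)
3. 499.307ms @ 6/7 + 249.653ms (3/7)
4. 748.96ms @ 9/7 + 249.653ms (3/7)
5. 998.613ms @ 12/7 + 249.653ms (3/7)
6. 1248.266ms @ 15/7 + 249.653ms (3/7)
7. 1497.92ms @ 18/7 + 249.653ms (3/7)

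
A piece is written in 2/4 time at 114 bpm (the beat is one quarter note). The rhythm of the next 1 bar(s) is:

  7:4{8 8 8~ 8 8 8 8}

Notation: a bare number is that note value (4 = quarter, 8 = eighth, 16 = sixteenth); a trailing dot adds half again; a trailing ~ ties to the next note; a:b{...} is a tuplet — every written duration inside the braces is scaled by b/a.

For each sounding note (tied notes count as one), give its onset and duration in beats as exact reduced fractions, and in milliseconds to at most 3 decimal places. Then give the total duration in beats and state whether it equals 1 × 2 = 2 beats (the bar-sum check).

1) 0.0ms=0b +150.376ms=2/7b
2) 150.376ms=2/7b +150.376ms=2/7b
3) 300.752ms=4/7b +300.752ms=4/7b
4) 601.504ms=8/7b +150.376ms=2/7b
5) 751.88ms=10/7b +150.376ms=2/7b
6) 902.256ms=12/7b +150.376ms=2/7b
Σ=2b of 2 (114bpm 2/4) — PASS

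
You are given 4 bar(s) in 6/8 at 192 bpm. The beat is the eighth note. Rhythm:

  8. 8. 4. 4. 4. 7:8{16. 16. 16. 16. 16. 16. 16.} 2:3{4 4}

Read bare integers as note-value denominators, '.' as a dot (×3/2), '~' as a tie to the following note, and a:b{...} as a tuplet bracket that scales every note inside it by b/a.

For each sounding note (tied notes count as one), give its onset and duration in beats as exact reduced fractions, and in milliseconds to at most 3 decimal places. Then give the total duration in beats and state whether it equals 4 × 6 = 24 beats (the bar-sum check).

1) 0.0ms=0b +468.75ms=3/2b
2) 468.75ms=3/2b +468.75ms=3/2b
3) 937.5ms=3b +937.5ms=3b
4) 1875.0ms=6b +937.5ms=3b
5) 2812.5ms=9b +937.5ms=3b
6) 3750.0ms=12b +267.857ms=6/7b
7) 4017.857ms=90/7b +267.857ms=6/7b
8) 4285.714ms=96/7b +267.857ms=6/7b
9) 4553.571ms=102/7b +267.857ms=6/7b
10) 4821.429ms=108/7b +267.857ms=6/7b
11) 5089.286ms=114/7b +267.857ms=6/7b
12) 5357.143ms=120/7b +267.857ms=6/7b
13) 5625.0ms=18b +937.5ms=3b
14) 6562.5ms=21b +937.5ms=3b
Σ=24b of 24 (192bpm 6/8) — PASS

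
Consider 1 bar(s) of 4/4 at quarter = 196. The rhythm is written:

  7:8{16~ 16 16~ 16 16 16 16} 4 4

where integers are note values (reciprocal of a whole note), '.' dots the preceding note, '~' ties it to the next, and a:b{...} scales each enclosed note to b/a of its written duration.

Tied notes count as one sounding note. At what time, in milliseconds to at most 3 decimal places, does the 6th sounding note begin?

note 6 onset = 2b = 612.245ms

1. 0.0ms @ 0 + 174.927ms (4/7)
2. 174.927ms @ 4/7 + 174.927ms (4/7)
3. 349.854ms @ 8/7 + 87.464ms (2/7)
4. 437.318ms @ 10/7 + 87.464ms (2/7)
5. 524.781ms @ 12/7 + 87.464ms (2/7)
6. 612.245ms @ 2 + 306.122ms (1)
7. 918.367ms @ 3 + 306.122ms (1)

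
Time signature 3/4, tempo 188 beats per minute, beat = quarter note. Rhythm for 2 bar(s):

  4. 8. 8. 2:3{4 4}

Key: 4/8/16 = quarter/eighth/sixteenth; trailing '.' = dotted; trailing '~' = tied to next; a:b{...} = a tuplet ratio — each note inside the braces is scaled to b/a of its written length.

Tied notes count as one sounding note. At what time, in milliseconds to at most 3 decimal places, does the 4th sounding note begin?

note 4 onset = 3b = 957.447ms

1. 0.0ms @ 0 + 478.723ms (3/2)
2. 478.723ms @ 3/2 + 239.362ms (3/4)
3. 718.085ms @ 9/4 + 239.362ms (3/4)
4. 957.447ms @ 3 + 478.723ms (3/2)
5. 1436.17ms @ 9/2 + 478.723ms (3/2)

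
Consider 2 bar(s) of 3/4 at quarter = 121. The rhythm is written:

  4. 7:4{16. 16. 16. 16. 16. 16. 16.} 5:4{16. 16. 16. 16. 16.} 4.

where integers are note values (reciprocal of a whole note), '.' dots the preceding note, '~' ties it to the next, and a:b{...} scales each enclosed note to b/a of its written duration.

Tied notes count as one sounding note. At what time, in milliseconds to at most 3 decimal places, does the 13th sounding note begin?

note 13 onset = 21/5b = 2082.645ms

1. 0.0ms @ 0 + 743.802ms (3/2)
2. 743.802ms @ 3/2 + 106.257ms (3/14)
3. 850.059ms @ 12/7 + 106.257ms (3/14)
4. 956.316ms @ 27/14 + 106.257ms (3/14)
5. 1062.574ms @ 15/7 + 106.257ms (3/14)
6. 1168.831ms @ 33/14 + 106.257ms (3/14)
7. 1275.089ms @ 18/7 + 106.257ms (3/14)
8. 1381.346ms @ 39/14 + 106.257ms (3/14)
9. 1487.603ms @ 3 + 148.76ms (3/10)
10. 1636.364ms @ 33/10 + 148.76ms (3/10)
11. 1785.124ms @ 18/5 + 148.76ms (3/10)
12. 1933.884ms @ 39/10 + 148.76ms (3/10)
13. 2082.645ms @ 21/5 + 148.76ms (3/10)
14. 2231.405ms @ 9/2 + 743.802ms (3/2)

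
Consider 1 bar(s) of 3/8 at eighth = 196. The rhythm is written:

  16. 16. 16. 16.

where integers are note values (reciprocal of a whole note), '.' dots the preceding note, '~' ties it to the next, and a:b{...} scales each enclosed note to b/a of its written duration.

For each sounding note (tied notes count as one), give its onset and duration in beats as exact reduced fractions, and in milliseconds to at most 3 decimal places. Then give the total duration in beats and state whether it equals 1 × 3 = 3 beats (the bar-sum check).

1) 0.0ms=0b +229.592ms=3/4b
2) 229.592ms=3/4b +229.592ms=3/4b
3) 459.184ms=3/2b +229.592ms=3/4b
4) 688.776ms=9/4b +229.592ms=3/4b
Σ=3b of 3 (196bpm 3/8) — PASS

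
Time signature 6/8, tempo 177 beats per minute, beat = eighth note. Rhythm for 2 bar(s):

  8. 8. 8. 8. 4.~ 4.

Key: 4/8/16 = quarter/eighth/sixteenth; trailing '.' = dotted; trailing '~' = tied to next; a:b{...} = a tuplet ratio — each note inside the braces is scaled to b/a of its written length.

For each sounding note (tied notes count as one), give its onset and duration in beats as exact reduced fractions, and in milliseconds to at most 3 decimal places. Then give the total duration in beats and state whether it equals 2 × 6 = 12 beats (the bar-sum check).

1) 0.0ms=0b +508.475ms=3/2b
2) 508.475ms=3/2b +508.475ms=3/2b
3) 1016.949ms=3b +508.475ms=3/2b
4) 1525.424ms=9/2b +508.475ms=3/2b
5) 2033.898ms=6b +2033.898ms=6b
Σ=12b of 12 (177bpm 6/8) — PASS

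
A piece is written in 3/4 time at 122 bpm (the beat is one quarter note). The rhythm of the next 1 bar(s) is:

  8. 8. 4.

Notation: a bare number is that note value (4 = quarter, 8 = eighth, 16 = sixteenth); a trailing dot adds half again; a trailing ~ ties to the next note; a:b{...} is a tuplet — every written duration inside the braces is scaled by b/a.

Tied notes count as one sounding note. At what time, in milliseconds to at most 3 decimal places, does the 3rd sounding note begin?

1. 0.0ms @ 0 + 368.852ms (3/4)
2. 368.852ms @ 3/4 + 368.852ms (3/4)
3. 737.705ms @ 3/2 + 737.705ms (3/2)

note 3 onset = 3/2b = 737.705ms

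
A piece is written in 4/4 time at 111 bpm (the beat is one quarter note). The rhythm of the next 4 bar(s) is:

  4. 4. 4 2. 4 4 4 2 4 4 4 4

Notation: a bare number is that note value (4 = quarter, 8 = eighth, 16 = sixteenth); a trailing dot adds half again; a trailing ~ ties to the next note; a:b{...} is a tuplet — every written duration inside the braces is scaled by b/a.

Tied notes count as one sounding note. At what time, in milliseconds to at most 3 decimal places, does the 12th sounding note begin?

note 12 onset = 15b = 8108.108ms

1. 0.0ms @ 0 + 810.811ms (3/2)
2. 810.811ms @ 3/2 + 810.811ms (3/2)
3. 1621.622ms @ 3 + 540.541ms (1)
4. 2162.162ms @ 4 + 1621.622ms (3)
5. 3783.784ms @ 7 + 540.541ms (1)
6. 4324.324ms @ 8 + 540.541ms (1)
7. 4864.865ms @ 9 + 540.541ms (1)
8. 5405.405ms @ 10 + 1081.081ms (2)
9. 6486.486ms @ 12 + 540.541ms (1)
10. 7027.027ms @ 13 + 540.541ms (1)
11. 7567.568ms @ 14 + 540.541ms (1)
12. 8108.108ms @ 15 + 540.541ms (1)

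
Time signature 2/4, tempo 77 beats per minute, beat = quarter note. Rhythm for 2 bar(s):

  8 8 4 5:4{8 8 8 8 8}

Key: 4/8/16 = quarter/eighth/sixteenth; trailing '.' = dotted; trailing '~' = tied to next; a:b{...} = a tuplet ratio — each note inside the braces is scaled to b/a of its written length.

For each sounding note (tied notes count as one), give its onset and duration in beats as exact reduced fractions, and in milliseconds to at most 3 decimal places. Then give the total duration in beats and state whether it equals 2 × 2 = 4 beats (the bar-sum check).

1) 0.0ms=0b +389.61ms=1/2b
2) 389.61ms=1/2b +389.61ms=1/2b
3) 779.221ms=1b +779.221ms=1b
4) 1558.442ms=2b +311.688ms=2/5b
5) 1870.13ms=12/5b +311.688ms=2/5b
6) 2181.818ms=14/5b +311.688ms=2/5b
7) 2493.506ms=16/5b +311.688ms=2/5b
8) 2805.195ms=18/5b +311.688ms=2/5b
Σ=4b of 4 (77bpm 2/4) — PASS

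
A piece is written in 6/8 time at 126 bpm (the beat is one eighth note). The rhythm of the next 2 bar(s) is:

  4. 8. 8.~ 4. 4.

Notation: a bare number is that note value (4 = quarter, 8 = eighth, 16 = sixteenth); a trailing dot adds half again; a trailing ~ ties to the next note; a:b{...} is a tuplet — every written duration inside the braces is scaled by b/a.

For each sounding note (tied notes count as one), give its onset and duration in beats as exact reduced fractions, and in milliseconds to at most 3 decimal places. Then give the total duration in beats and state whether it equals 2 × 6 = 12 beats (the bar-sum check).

1) 0.0ms=0b +1428.571ms=3b
2) 1428.571ms=3b +714.286ms=3/2b
3) 2142.857ms=9/2b +2142.857ms=9/2b
4) 4285.714ms=9b +1428.571ms=3b
Σ=12b of 12 (126bpm 6/8) — PASS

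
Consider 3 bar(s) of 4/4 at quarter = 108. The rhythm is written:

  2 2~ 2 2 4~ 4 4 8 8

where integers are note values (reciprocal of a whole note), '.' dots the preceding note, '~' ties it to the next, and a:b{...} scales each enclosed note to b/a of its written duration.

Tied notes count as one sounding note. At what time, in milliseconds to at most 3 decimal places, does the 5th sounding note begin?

1. 0.0ms @ 0 + 1111.111ms (2)
2. 1111.111ms @ 2 + 2222.222ms (4)
3. 3333.333ms @ 6 + 1111.111ms (2)
4. 4444.444ms @ 8 + 1111.111ms (2)
5. 5555.556ms @ 10 + 555.556ms (1)
6. 6111.111ms @ 11 + 277.778ms (1/2)
7. 6388.889ms @ 23/2 + 277.778ms (1/2)

note 5 onset = 10b = 5555.556ms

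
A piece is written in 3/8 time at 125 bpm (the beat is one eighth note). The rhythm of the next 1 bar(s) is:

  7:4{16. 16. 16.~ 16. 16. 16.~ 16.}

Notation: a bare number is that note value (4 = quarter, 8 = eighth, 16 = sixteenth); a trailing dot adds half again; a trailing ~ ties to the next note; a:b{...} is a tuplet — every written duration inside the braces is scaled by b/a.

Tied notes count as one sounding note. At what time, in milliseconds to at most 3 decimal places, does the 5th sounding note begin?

1. 0.0ms @ 0 + 205.714ms (3/7)
2. 205.714ms @ 3/7 + 205.714ms (3/7)
3. 411.429ms @ 6/7 + 411.429ms (6/7)
4. 822.857ms @ 12/7 + 205.714ms (3/7)
5. 1028.571ms @ 15/7 + 411.429ms (6/7)

note 5 onset = 15/7b = 1028.571ms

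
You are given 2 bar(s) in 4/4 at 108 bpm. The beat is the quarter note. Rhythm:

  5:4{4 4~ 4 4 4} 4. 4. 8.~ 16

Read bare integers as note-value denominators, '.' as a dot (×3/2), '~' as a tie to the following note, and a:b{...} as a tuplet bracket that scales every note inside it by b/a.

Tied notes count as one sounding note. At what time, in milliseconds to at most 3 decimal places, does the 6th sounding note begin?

1. 0.0ms @ 0 + 444.444ms (4/5)
2. 444.444ms @ 4/5 + 888.889ms (8/5)
3. 1333.333ms @ 12/5 + 444.444ms (4/5)
4. 1777.778ms @ 16/5 + 444.444ms (4/5)
5. 2222.222ms @ 4 + 833.333ms (3/2)
6. 3055.556ms @ 11/2 + 833.333ms (3/2)
7. 3888.889ms @ 7 + 555.556ms (1)

note 6 onset = 11/2b = 3055.556ms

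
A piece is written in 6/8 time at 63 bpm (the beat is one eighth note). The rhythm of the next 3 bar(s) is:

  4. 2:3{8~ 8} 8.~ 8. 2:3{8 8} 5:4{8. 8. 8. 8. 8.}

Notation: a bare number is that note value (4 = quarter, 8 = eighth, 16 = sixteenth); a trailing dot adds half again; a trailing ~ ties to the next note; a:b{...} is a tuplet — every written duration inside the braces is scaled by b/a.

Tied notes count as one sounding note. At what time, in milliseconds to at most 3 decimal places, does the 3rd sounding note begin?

note 3 onset = 6b = 5714.286ms

1. 0.0ms @ 0 + 2857.143ms (3)
2. 2857.143ms @ 3 + 2857.143ms (3)
3. 5714.286ms @ 6 + 2857.143ms (3)
4. 8571.429ms @ 9 + 1428.571ms (3/2)
5. 10000.0ms @ 21/2 + 1428.571ms (3/2)
6. 11428.571ms @ 12 + 1142.857ms (6/5)
7. 12571.429ms @ 66/5 + 1142.857ms (6/5)
8. 13714.286ms @ 72/5 + 1142.857ms (6/5)
9. 14857.143ms @ 78/5 + 1142.857ms (6/5)
10. 16000.0ms @ 84/5 + 1142.857ms (6/5)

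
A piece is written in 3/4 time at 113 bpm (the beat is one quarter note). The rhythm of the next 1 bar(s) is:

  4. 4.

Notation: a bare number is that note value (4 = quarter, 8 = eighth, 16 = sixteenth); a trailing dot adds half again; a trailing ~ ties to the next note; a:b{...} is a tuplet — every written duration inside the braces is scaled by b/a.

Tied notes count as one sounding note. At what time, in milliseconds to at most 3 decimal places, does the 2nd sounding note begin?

note 2 onset = 3/2b = 796.46ms

1. 0.0ms @ 0 + 796.46ms (3/2)
2. 796.46ms @ 3/2 + 796.46ms (3/2)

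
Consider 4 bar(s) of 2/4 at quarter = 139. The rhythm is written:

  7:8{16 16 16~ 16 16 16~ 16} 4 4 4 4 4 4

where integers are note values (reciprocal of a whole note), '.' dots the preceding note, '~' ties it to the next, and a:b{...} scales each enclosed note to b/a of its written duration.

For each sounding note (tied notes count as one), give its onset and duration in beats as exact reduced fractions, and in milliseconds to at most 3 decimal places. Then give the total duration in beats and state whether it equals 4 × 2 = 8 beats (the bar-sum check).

1) 0.0ms=0b +123.33ms=2/7b
2) 123.33ms=2/7b +123.33ms=2/7b
3) 246.66ms=4/7b +246.66ms=4/7b
4) 493.32ms=8/7b +123.33ms=2/7b
5) 616.65ms=10/7b +246.66ms=4/7b
6) 863.309ms=2b +431.655ms=1b
7) 1294.964ms=3b +431.655ms=1b
8) 1726.619ms=4b +431.655ms=1b
9) 2158.273ms=5b +431.655ms=1b
10) 2589.928ms=6b +431.655ms=1b
11) 3021.583ms=7b +431.655ms=1b
Σ=8b of 8 (139bpm 2/4) — PASS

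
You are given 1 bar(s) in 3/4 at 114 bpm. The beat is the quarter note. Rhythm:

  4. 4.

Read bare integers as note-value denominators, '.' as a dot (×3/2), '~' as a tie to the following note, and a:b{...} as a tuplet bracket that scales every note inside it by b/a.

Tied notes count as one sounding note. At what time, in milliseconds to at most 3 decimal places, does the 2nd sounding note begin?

1. 0.0ms @ 0 + 789.474ms (3/2)
2. 789.474ms @ 3/2 + 789.474ms (3/2)

note 2 onset = 3/2b = 789.474ms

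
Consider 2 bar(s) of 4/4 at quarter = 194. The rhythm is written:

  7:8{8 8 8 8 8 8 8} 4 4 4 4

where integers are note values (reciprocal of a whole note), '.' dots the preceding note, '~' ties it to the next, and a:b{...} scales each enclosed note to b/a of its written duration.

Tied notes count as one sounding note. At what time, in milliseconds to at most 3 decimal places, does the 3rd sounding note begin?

note 3 onset = 8/7b = 353.461ms

1. 0.0ms @ 0 + 176.73ms (4/7)
2. 176.73ms @ 4/7 + 176.73ms (4/7)
3. 353.461ms @ 8/7 + 176.73ms (4/7)
4. 530.191ms @ 12/7 + 176.73ms (4/7)
5. 706.922ms @ 16/7 + 176.73ms (4/7)
6. 883.652ms @ 20/7 + 176.73ms (4/7)
7. 1060.383ms @ 24/7 + 176.73ms (4/7)
8. 1237.113ms @ 4 + 309.278ms (1)
9. 1546.392ms @ 5 + 309.278ms (1)
10. 1855.67ms @ 6 + 309.278ms (1)
11. 2164.948ms @ 7 + 309.278ms (1)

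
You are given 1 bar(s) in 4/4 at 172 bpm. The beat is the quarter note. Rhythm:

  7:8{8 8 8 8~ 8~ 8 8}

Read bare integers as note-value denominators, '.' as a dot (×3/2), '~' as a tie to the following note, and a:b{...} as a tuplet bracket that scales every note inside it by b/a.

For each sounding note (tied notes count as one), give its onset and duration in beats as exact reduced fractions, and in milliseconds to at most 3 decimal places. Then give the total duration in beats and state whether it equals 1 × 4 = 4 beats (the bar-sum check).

1) 0.0ms=0b +199.336ms=4/7b
2) 199.336ms=4/7b +199.336ms=4/7b
3) 398.671ms=8/7b +199.336ms=4/7b
4) 598.007ms=12/7b +598.007ms=12/7b
5) 1196.013ms=24/7b +199.336ms=4/7b
Σ=4b of 4 (172bpm 4/4) — PASS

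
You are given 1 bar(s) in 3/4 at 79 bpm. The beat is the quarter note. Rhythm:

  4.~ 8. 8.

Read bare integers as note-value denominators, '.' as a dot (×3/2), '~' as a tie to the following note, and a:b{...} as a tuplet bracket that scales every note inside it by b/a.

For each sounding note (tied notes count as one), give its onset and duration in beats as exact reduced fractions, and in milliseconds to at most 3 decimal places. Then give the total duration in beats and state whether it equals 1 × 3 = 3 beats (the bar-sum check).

1) 0.0ms=0b +1708.861ms=9/4b
2) 1708.861ms=9/4b +569.62ms=3/4b
Σ=3b of 3 (79bpm 3/4) — PASS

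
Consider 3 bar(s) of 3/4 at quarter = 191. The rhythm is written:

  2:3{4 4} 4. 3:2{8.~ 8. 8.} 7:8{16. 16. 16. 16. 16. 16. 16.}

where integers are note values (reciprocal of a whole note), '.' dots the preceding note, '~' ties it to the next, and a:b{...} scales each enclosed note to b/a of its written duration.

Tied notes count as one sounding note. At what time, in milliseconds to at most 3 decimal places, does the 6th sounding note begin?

note 6 onset = 6b = 1884.817ms

1. 0.0ms @ 0 + 471.204ms (3/2)
2. 471.204ms @ 3/2 + 471.204ms (3/2)
3. 942.408ms @ 3 + 471.204ms (3/2)
4. 1413.613ms @ 9/2 + 314.136ms (1)
5. 1727.749ms @ 11/2 + 157.068ms (1/2)
6. 1884.817ms @ 6 + 134.63ms (3/7)
7. 2019.447ms @ 45/7 + 134.63ms (3/7)
8. 2154.076ms @ 48/7 + 134.63ms (3/7)
9. 2288.706ms @ 51/7 + 134.63ms (3/7)
10. 2423.336ms @ 54/7 + 134.63ms (3/7)
11. 2557.966ms @ 57/7 + 134.63ms (3/7)
12. 2692.595ms @ 60/7 + 134.63ms (3/7)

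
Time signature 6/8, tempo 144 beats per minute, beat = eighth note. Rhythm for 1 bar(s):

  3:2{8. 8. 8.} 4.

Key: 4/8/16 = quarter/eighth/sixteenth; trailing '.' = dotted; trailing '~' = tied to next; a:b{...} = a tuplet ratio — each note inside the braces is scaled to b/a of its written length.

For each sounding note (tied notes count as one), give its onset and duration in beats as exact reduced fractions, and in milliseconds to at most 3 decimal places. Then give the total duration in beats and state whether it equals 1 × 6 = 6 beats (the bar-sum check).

1) 0.0ms=0b +416.667ms=1b
2) 416.667ms=1b +416.667ms=1b
3) 833.333ms=2b +416.667ms=1b
4) 1250.0ms=3b +1250.0ms=3b
Σ=6b of 6 (144bpm 6/8) — PASS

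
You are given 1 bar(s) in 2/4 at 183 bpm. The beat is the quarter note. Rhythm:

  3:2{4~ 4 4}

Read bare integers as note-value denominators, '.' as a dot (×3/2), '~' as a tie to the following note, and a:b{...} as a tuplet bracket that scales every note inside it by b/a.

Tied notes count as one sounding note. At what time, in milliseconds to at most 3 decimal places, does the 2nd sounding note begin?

1. 0.0ms @ 0 + 437.158ms (4/3)
2. 437.158ms @ 4/3 + 218.579ms (2/3)

note 2 onset = 4/3b = 437.158ms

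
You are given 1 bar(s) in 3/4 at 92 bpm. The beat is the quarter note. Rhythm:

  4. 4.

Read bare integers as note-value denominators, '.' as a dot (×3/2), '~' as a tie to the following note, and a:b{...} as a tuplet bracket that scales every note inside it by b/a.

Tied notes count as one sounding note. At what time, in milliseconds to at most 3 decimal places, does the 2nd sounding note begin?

note 2 onset = 3/2b = 978.261ms

1. 0.0ms @ 0 + 978.261ms (3/2)
2. 978.261ms @ 3/2 + 978.261ms (3/2)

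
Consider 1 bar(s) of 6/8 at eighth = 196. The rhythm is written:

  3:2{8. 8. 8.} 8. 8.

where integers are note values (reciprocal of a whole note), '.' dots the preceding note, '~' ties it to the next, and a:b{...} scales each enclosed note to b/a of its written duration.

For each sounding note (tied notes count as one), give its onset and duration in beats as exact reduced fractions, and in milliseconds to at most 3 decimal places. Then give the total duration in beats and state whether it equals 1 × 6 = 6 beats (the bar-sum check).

1) 0.0ms=0b +306.122ms=1b
2) 306.122ms=1b +306.122ms=1b
3) 612.245ms=2b +306.122ms=1b
4) 918.367ms=3b +459.184ms=3/2b
5) 1377.551ms=9/2b +459.184ms=3/2b
Σ=6b of 6 (196bpm 6/8) — PASS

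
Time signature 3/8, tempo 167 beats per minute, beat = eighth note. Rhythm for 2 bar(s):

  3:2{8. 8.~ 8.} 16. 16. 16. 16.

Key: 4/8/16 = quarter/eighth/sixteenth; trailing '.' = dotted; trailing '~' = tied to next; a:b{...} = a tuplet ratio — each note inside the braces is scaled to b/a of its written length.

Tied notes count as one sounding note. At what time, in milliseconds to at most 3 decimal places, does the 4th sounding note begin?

1. 0.0ms @ 0 + 359.281ms (1)
2. 359.281ms @ 1 + 718.563ms (2)
3. 1077.844ms @ 3 + 269.461ms (3/4)
4. 1347.305ms @ 15/4 + 269.461ms (3/4)
5. 1616.766ms @ 9/2 + 269.461ms (3/4)
6. 1886.228ms @ 21/4 + 269.461ms (3/4)

note 4 onset = 15/4b = 1347.305ms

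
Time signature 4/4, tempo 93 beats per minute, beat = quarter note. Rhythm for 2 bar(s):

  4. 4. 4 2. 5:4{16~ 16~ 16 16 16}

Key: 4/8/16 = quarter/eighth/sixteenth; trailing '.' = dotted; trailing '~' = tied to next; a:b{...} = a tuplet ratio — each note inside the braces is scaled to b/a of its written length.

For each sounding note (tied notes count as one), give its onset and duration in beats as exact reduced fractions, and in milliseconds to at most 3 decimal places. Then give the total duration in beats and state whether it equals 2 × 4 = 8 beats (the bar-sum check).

1) 0.0ms=0b +967.742ms=3/2b
2) 967.742ms=3/2b +967.742ms=3/2b
3) 1935.484ms=3b +645.161ms=1b
4) 2580.645ms=4b +1935.484ms=3b
5) 4516.129ms=7b +387.097ms=3/5b
6) 4903.226ms=38/5b +129.032ms=1/5b
7) 5032.258ms=39/5b +129.032ms=1/5b
Σ=8b of 8 (93bpm 4/4) — PASS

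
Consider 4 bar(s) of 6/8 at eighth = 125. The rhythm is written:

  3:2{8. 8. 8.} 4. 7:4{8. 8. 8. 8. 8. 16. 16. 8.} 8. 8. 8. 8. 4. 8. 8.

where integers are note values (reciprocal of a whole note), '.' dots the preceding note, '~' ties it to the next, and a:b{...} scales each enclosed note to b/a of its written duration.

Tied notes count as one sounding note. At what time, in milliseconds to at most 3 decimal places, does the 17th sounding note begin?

1. 0.0ms @ 0 + 480.0ms (1)
2. 480.0ms @ 1 + 480.0ms (1)
3. 960.0ms @ 2 + 480.0ms (1)
4. 1440.0ms @ 3 + 1440.0ms (3)
5. 2880.0ms @ 6 + 411.429ms (6/7)
6. 3291.429ms @ 48/7 + 411.429ms (6/7)
7. 3702.857ms @ 54/7 + 411.429ms (6/7)
8. 4114.286ms @ 60/7 + 411.429ms (6/7)
9. 4525.714ms @ 66/7 + 411.429ms (6/7)
10. 4937.143ms @ 72/7 + 205.714ms (3/7)
11. 5142.857ms @ 75/7 + 205.714ms (3/7)
12. 5348.571ms @ 78/7 + 411.429ms (6/7)
13. 5760.0ms @ 12 + 720.0ms (3/2)
14. 6480.0ms @ 27/2 + 720.0ms (3/2)
15. 7200.0ms @ 15 + 720.0ms (3/2)
16. 7920.0ms @ 33/2 + 720.0ms (3/2)
17. 8640.0ms @ 18 + 1440.0ms (3)
18. 10080.0ms @ 21 + 720.0ms (3/2)
19. 10800.0ms @ 45/2 + 720.0ms (3/2)

note 17 onset = 18b = 8640.0ms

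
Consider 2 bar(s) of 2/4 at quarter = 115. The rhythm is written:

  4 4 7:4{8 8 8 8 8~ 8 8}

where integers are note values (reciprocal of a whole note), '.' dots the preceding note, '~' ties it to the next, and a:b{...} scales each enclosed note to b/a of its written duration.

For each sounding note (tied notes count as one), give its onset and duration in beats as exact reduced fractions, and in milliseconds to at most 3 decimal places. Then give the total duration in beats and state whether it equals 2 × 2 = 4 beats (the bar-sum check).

1) 0.0ms=0b +521.739ms=1b
2) 521.739ms=1b +521.739ms=1b
3) 1043.478ms=2b +149.068ms=2/7b
4) 1192.547ms=16/7b +149.068ms=2/7b
5) 1341.615ms=18/7b +149.068ms=2/7b
6) 1490.683ms=20/7b +149.068ms=2/7b
7) 1639.752ms=22/7b +298.137ms=4/7b
8) 1937.888ms=26/7b +149.068ms=2/7b
Σ=4b of 4 (115bpm 2/4) — PASS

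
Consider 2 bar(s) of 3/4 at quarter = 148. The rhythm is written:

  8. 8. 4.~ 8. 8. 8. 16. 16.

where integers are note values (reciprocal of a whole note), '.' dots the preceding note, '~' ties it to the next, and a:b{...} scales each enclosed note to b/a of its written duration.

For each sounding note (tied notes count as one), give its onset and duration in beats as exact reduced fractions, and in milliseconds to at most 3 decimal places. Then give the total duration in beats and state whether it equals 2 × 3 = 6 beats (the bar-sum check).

1) 0.0ms=0b +304.054ms=3/4b
2) 304.054ms=3/4b +304.054ms=3/4b
3) 608.108ms=3/2b +912.162ms=9/4b
4) 1520.27ms=15/4b +304.054ms=3/4b
5) 1824.324ms=9/2b +304.054ms=3/4b
6) 2128.378ms=21/4b +152.027ms=3/8b
7) 2280.405ms=45/8b +152.027ms=3/8b
Σ=6b of 6 (148bpm 3/4) — PASS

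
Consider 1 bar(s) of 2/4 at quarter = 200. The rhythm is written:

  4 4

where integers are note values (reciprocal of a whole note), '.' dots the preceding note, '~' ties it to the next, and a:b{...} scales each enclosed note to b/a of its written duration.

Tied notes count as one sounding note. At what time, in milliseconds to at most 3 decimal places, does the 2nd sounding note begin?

1. 0.0ms @ 0 + 300.0ms (1)
2. 300.0ms @ 1 + 300.0ms (1)

note 2 onset = 1b = 300.0ms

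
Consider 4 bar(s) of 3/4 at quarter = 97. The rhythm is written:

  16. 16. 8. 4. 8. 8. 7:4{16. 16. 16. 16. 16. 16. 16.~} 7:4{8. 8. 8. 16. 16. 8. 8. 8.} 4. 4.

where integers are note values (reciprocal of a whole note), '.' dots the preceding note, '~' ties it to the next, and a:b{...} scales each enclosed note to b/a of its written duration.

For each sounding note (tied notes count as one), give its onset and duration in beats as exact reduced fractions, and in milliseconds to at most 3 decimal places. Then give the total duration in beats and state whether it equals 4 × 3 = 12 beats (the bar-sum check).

1) 0.0ms=0b +231.959ms=3/8b
2) 231.959ms=3/8b +231.959ms=3/8b
3) 463.918ms=3/4b +463.918ms=3/4b
4) 927.835ms=3/2b +927.835ms=3/2b
5) 1855.67ms=3b +463.918ms=3/4b
6) 2319.588ms=15/4b +463.918ms=3/4b
7) 2783.505ms=9/2b +132.548ms=3/14b
8) 2916.053ms=33/7b +132.548ms=3/14b
9) 3048.601ms=69/14b +132.548ms=3/14b
10) 3181.149ms=36/7b +132.548ms=3/14b
11) 3313.697ms=75/14b +132.548ms=3/14b
12) 3446.244ms=39/7b +132.548ms=3/14b
13) 3578.792ms=81/14b +397.644ms=9/14b
14) 3976.436ms=45/7b +265.096ms=3/7b
15) 4241.532ms=48/7b +265.096ms=3/7b
16) 4506.627ms=51/7b +132.548ms=3/14b
17) 4639.175ms=15/2b +132.548ms=3/14b
18) 4771.723ms=54/7b +265.096ms=3/7b
19) 5036.819ms=57/7b +265.096ms=3/7b
20) 5301.915ms=60/7b +265.096ms=3/7b
21) 5567.01ms=9b +927.835ms=3/2b
22) 6494.845ms=21/2b +927.835ms=3/2b
Σ=12b of 12 (97bpm 3/4) — PASS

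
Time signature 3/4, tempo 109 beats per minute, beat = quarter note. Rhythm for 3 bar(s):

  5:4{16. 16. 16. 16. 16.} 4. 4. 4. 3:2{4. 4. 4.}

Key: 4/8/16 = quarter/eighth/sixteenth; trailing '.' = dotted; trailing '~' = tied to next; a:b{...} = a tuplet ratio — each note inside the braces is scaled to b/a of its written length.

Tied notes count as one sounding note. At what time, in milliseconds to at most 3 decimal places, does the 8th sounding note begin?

note 8 onset = 9/2b = 2477.064ms

1. 0.0ms @ 0 + 165.138ms (3/10)
2. 165.138ms @ 3/10 + 165.138ms (3/10)
3. 330.275ms @ 3/5 + 165.138ms (3/10)
4. 495.413ms @ 9/10 + 165.138ms (3/10)
5. 660.55ms @ 6/5 + 165.138ms (3/10)
6. 825.688ms @ 3/2 + 825.688ms (3/2)
7. 1651.376ms @ 3 + 825.688ms (3/2)
8. 2477.064ms @ 9/2 + 825.688ms (3/2)
9. 3302.752ms @ 6 + 550.459ms (1)
10. 3853.211ms @ 7 + 550.459ms (1)
11. 4403.67ms @ 8 + 550.459ms (1)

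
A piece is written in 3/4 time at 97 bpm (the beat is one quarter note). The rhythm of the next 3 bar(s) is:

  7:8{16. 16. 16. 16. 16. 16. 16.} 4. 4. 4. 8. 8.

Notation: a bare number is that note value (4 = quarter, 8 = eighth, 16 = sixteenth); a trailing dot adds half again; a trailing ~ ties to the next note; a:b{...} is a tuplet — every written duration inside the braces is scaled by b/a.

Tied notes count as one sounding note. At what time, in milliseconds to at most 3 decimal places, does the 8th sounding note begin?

note 8 onset = 3b = 1855.67ms

1. 0.0ms @ 0 + 265.096ms (3/7)
2. 265.096ms @ 3/7 + 265.096ms (3/7)
3. 530.191ms @ 6/7 + 265.096ms (3/7)
4. 795.287ms @ 9/7 + 265.096ms (3/7)
5. 1060.383ms @ 12/7 + 265.096ms (3/7)
6. 1325.479ms @ 15/7 + 265.096ms (3/7)
7. 1590.574ms @ 18/7 + 265.096ms (3/7)
8. 1855.67ms @ 3 + 927.835ms (3/2)
9. 2783.505ms @ 9/2 + 927.835ms (3/2)
10. 3711.34ms @ 6 + 927.835ms (3/2)
11. 4639.175ms @ 15/2 + 463.918ms (3/4)
12. 5103.093ms @ 33/4 + 463.918ms (3/4)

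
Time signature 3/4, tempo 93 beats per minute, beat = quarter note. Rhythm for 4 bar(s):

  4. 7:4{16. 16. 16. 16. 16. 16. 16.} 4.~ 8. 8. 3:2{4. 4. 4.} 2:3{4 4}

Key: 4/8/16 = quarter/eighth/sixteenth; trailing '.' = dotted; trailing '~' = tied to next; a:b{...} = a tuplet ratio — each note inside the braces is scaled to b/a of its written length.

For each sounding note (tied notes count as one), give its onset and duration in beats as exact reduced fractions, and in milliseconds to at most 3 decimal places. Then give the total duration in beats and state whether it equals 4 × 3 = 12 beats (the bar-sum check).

1) 0.0ms=0b +967.742ms=3/2b
2) 967.742ms=3/2b +138.249ms=3/14b
3) 1105.991ms=12/7b +138.249ms=3/14b
4) 1244.24ms=27/14b +138.249ms=3/14b
5) 1382.488ms=15/7b +138.249ms=3/14b
6) 1520.737ms=33/14b +138.249ms=3/14b
7) 1658.986ms=18/7b +138.249ms=3/14b
8) 1797.235ms=39/14b +138.249ms=3/14b
9) 1935.484ms=3b +1451.613ms=9/4b
10) 3387.097ms=21/4b +483.871ms=3/4b
11) 3870.968ms=6b +645.161ms=1b
12) 4516.129ms=7b +645.161ms=1b
13) 5161.29ms=8b +645.161ms=1b
14) 5806.452ms=9b +967.742ms=3/2b
15) 6774.194ms=21/2b +967.742ms=3/2b
Σ=12b of 12 (93bpm 3/4) — PASS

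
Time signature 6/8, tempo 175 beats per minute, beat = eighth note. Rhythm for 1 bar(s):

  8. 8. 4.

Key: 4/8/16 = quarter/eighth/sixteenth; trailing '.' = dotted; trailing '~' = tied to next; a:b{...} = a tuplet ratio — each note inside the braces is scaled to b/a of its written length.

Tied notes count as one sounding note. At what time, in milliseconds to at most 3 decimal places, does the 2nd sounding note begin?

1. 0.0ms @ 0 + 514.286ms (3/2)
2. 514.286ms @ 3/2 + 514.286ms (3/2)
3. 1028.571ms @ 3 + 1028.571ms (3)

note 2 onset = 3/2b = 514.286ms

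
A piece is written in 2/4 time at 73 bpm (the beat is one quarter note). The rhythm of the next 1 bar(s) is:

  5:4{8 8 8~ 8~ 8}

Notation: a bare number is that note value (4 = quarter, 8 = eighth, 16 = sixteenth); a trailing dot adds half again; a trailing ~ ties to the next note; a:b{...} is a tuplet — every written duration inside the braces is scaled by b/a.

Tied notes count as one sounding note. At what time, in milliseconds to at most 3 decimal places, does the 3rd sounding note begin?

1. 0.0ms @ 0 + 328.767ms (2/5)
2. 328.767ms @ 2/5 + 328.767ms (2/5)
3. 657.534ms @ 4/5 + 986.301ms (6/5)

note 3 onset = 4/5b = 657.534ms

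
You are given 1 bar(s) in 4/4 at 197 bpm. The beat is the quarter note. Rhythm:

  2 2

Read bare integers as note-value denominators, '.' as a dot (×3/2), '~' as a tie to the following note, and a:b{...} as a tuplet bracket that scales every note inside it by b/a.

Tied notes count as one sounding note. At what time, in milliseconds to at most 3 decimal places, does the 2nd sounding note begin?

1. 0.0ms @ 0 + 609.137ms (2)
2. 609.137ms @ 2 + 609.137ms (2)

note 2 onset = 2b = 609.137ms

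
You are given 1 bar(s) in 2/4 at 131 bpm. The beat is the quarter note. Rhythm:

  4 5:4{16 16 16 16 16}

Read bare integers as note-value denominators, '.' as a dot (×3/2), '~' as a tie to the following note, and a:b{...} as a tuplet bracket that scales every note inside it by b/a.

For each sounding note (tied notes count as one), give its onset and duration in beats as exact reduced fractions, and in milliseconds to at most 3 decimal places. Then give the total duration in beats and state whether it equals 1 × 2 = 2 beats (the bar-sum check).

1) 0.0ms=0b +458.015ms=1b
2) 458.015ms=1b +91.603ms=1/5b
3) 549.618ms=6/5b +91.603ms=1/5b
4) 641.221ms=7/5b +91.603ms=1/5b
5) 732.824ms=8/5b +91.603ms=1/5b
6) 824.427ms=9/5b +91.603ms=1/5b
Σ=2b of 2 (131bpm 2/4) — PASS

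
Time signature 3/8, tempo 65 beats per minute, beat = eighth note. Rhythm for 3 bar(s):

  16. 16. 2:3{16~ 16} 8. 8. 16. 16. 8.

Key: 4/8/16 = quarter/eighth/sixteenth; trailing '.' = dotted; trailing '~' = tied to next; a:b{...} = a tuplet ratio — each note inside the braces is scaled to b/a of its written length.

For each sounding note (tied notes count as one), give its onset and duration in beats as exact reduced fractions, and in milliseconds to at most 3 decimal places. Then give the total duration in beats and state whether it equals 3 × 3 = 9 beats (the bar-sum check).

1) 0.0ms=0b +692.308ms=3/4b
2) 692.308ms=3/4b +692.308ms=3/4b
3) 1384.615ms=3/2b +1384.615ms=3/2b
4) 2769.231ms=3b +1384.615ms=3/2b
5) 4153.846ms=9/2b +1384.615ms=3/2b
6) 5538.462ms=6b +692.308ms=3/4b
7) 6230.769ms=27/4b +692.308ms=3/4b
8) 6923.077ms=15/2b +1384.615ms=3/2b
Σ=9b of 9 (65bpm 3/8) — PASS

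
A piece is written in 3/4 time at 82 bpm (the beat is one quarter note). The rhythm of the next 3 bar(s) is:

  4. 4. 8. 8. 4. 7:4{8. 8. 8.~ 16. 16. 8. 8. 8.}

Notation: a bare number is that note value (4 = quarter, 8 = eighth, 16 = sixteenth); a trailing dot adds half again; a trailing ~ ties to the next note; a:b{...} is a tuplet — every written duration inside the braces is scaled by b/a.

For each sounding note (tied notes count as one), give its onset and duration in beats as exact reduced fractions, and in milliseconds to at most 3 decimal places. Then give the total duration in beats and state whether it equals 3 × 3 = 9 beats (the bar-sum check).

1) 0.0ms=0b +1097.561ms=3/2b
2) 1097.561ms=3/2b +1097.561ms=3/2b
3) 2195.122ms=3b +548.78ms=3/4b
4) 2743.902ms=15/4b +548.78ms=3/4b
5) 3292.683ms=9/2b +1097.561ms=3/2b
6) 4390.244ms=6b +313.589ms=3/7b
7) 4703.833ms=45/7b +313.589ms=3/7b
8) 5017.422ms=48/7b +470.383ms=9/14b
9) 5487.805ms=15/2b +156.794ms=3/14b
10) 5644.599ms=54/7b +313.589ms=3/7b
11) 5958.188ms=57/7b +313.589ms=3/7b
12) 6271.777ms=60/7b +313.589ms=3/7b
Σ=9b of 9 (82bpm 3/4) — PASS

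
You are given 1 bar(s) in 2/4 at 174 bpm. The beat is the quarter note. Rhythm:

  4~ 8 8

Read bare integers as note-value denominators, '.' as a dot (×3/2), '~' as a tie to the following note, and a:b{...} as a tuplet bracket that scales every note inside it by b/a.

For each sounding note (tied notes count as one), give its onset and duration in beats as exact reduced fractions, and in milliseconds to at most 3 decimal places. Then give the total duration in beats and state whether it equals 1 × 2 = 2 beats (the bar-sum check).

1) 0.0ms=0b +517.241ms=3/2b
2) 517.241ms=3/2b +172.414ms=1/2b
Σ=2b of 2 (174bpm 2/4) — PASS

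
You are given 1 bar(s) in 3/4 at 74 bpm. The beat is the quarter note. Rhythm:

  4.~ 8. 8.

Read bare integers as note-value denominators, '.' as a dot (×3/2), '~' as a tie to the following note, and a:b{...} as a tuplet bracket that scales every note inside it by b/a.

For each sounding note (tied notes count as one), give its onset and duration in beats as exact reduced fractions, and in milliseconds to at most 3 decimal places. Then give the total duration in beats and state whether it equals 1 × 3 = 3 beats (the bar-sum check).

1) 0.0ms=0b +1824.324ms=9/4b
2) 1824.324ms=9/4b +608.108ms=3/4b
Σ=3b of 3 (74bpm 3/4) — PASS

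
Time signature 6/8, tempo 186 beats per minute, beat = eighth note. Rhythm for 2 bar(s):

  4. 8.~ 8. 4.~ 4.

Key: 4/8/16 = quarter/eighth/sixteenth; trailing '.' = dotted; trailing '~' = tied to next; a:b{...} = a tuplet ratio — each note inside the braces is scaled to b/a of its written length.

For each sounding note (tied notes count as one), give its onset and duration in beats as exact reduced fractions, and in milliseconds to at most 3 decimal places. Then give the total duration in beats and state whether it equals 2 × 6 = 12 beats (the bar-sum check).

1) 0.0ms=0b +967.742ms=3b
2) 967.742ms=3b +967.742ms=3b
3) 1935.484ms=6b +1935.484ms=6b
Σ=12b of 12 (186bpm 6/8) — PASS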